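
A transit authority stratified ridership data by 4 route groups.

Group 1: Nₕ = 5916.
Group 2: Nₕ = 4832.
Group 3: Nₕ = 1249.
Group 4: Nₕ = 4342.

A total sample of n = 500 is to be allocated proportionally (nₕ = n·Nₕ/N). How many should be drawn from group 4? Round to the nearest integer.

133

N = 5916 + 4832 + 1249 + 4342 = 16339.
n_4 = 500·4342/16339 = 132.872... → 133.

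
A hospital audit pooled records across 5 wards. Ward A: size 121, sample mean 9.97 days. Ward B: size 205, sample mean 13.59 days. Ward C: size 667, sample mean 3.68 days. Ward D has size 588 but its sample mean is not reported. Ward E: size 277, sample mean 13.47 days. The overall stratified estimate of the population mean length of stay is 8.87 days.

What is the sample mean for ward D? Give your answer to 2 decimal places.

10.72

N = 121 + 205 + 667 + 588 + 277 = 1858.
Overall total = μ·N = 8.87·1858 = 16480.46.
Subtract the known strata: 121·9.97 + 205·13.59 + 667·3.68 + 277·13.47 = 10178.07.
Remaining total for ward D: 16480.46 − 10178.07 = 6302.39.
Divide by its size: 6302.39 / 588 = 10.7184... → 10.72.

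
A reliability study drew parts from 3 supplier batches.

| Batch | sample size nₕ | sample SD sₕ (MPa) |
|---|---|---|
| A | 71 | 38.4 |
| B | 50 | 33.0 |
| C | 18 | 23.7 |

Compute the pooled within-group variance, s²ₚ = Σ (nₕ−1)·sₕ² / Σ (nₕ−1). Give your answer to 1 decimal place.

Degrees of freedom: 70 + 49 + 17 = 136.
Σ(nₕ−1)sₕ² = 70·1474.56 + 49·1089 + 17·561.69 = 166128.93.
s²ₚ = 166128.93 / 136 = 1221.536... → 1221.5.

1221.5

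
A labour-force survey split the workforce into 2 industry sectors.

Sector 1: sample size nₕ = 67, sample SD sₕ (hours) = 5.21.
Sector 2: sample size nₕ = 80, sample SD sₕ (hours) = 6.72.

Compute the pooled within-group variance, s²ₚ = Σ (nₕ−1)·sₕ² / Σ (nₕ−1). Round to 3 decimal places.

36.959

1: (67−1)·5.21² = 66·27.1441 = 1791.5106
2: (80−1)·6.72² = 79·45.1584 = 3567.5136
Numerator = 5359.0242; denominator = Σ(nₕ−1) = 145.
s²ₚ = 5359.0242/145 = 36.95879... → 36.959.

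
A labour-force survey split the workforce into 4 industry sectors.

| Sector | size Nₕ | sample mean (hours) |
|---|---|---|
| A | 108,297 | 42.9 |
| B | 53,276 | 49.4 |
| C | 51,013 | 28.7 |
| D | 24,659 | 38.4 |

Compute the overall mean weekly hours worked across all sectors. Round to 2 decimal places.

40.84

x̄_st = (Σ Nₕx̄ₕ) / (Σ Nₕ) = (108297·42.9 + 53276·49.4 + 51013·28.7 + 24659·38.4) / 237245
= 9688754.4 / 237245 = 40.8386... → 40.84.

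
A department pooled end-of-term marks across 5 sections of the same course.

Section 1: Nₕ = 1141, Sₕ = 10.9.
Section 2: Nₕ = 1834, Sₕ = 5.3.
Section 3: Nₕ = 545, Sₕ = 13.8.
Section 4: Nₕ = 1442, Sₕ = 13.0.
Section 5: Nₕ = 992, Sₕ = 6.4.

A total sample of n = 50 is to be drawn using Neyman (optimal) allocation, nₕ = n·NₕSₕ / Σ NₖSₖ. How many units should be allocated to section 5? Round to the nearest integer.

1: NₕSₕ = 1141·10.9 = 12436.9
2: NₕSₕ = 1834·5.3 = 9720.2
3: NₕSₕ = 545·13.8 = 7521
4: NₕSₕ = 1442·13.0 = 18746
5: NₕSₕ = 992·6.4 = 6348.8
Σ NₕSₕ = 54772.9.
n_5 = 50·6348.8/54772.9 = 5.796... → 6.

6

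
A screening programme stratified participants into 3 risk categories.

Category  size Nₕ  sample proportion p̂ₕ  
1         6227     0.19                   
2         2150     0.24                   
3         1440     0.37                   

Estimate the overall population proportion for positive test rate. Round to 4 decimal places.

0.2274

Wₕ = Nₕ/N with N = 9817: 0.6343, 0.2190, 0.1467.
p̂_st = 0.6343·0.19 + 0.2190·0.24 + 0.1467·0.37 ≈ 0.227354... → 0.2274.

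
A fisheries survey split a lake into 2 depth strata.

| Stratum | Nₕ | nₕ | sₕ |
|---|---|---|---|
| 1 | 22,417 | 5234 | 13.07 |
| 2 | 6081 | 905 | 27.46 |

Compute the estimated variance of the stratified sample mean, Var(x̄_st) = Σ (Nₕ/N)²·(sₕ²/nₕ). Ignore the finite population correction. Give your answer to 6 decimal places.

0.058133

N = 28498. Term for each stratum: Wₕ²sₕ²/nₕ.
Var(x̄_st) = 0.020194992 + 0.037937939 = 0.058132930 → 0.058133.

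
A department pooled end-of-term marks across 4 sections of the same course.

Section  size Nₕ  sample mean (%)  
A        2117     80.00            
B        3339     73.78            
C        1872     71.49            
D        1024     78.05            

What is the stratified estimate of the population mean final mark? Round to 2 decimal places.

75.37

N = 2117 + 3339 + 1872 + 1024 = 8352.
Overall mean = Σ (Nₕ/N)·x̄ₕ — weight by population share, not a simple average.
Σ Nₕx̄ₕ = 2117·80.00 + 3339·73.78 + 1872·71.49 + 1024·78.05 = 169360 + 246351.42 + 133829.28 + 79923.2 = 629463.9.
Divide by N: 629463.9 / 8352 = 75.3668... → 75.37.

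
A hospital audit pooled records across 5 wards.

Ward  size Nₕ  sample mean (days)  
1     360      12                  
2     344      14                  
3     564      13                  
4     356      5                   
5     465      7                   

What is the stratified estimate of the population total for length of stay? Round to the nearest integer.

21503

Estimate total by summing Nₕ·x̄ₕ over strata.
360·12 + 344·14 + 564·13 + 356·5 + 465·7 = 4320 + 4816 + 7332 + 1780 + 3255 = 21503.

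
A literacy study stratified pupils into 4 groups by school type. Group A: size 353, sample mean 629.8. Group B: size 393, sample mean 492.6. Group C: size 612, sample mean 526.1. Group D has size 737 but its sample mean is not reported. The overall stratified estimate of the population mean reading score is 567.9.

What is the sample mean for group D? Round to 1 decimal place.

613.1

Σ Nₕx̄ₕ = N·μ, so 737·x̄_D = 2095·567.9 − (353·629.8 + 393·492.6 + 612·526.1).
= 1189750.5 − 737884.4 = 451866.1.
x̄_D = 451866.1 / 737 = 613.115... → 613.1.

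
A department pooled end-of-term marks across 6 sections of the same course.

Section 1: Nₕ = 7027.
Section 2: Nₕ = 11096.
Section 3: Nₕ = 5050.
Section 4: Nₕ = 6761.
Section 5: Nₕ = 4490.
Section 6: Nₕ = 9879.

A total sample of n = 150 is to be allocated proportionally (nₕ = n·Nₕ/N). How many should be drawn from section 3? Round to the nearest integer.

Share of section 3 = 5050/44303 = 0.11399.
Allocate 150 × 0.11399 = 17.098... → 17.

17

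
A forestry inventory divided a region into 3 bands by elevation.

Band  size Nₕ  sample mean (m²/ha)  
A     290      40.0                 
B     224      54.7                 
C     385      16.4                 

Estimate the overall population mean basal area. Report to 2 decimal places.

N = 290 + 224 + 385 = 899.
The stratified mean weights each stratum mean by its population share Nₕ/N.
Σ Nₕx̄ₕ = 290·40.0 + 224·54.7 + 385·16.4 = 11600 + 12252.8 + 6314 = 30166.8.
Divide by N: 30166.8 / 899 = 33.5560... → 33.56.

33.56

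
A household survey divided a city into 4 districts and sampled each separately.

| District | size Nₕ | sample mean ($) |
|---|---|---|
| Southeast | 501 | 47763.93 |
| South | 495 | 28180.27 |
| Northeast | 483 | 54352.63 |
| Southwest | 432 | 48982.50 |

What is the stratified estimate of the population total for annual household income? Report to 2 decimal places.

85291722.87

Southeast: 501·47763.93 = 23929728.93
South: 495·28180.27 = 13949233.65
Northeast: 483·54352.63 = 26252320.29
Southwest: 432·48982.50 = 21160440
τ̂ = Σ Nₕx̄ₕ = 85291722.87.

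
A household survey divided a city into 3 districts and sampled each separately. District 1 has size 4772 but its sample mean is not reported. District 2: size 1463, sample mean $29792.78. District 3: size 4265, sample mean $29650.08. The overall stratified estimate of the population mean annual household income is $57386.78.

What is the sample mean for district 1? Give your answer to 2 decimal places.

N = 4772 + 1463 + 4265 = 10500.
Overall total = μ·N = 57386.78·10500 = 602561190.
Subtract the known strata: 1463·29792.78 + 4265·29650.08 = 170044428.34.
Remaining total for district 1: 602561190 − 170044428.34 = 432516761.66.
Divide by its size: 432516761.66 / 4772 = 90636.3708... → 90636.37.

90636.37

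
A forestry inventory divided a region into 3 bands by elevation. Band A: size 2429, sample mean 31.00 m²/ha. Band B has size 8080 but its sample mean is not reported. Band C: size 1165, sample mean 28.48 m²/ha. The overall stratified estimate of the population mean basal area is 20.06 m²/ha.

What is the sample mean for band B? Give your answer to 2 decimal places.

Σ Nₕx̄ₕ = N·μ, so 8080·x̄_B = 11674·20.06 − (2429·31.00 + 1165·28.48).
= 234180.44 − 108478.2 = 125702.24.
x̄_B = 125702.24 / 8080 = 15.5572... → 15.56.

15.56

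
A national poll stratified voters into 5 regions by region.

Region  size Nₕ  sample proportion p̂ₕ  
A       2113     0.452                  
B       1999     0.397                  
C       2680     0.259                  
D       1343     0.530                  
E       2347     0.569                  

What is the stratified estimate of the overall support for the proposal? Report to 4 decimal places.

0.4284

Wₕ = Nₕ/N with N = 10482: 0.2016, 0.1907, 0.2557, 0.1281, 0.2239.
p̂_st = 0.2016·0.452 + 0.1907·0.397 + 0.2557·0.259 + 0.1281·0.530 + 0.2239·0.569 ≈ 0.428356... → 0.4284.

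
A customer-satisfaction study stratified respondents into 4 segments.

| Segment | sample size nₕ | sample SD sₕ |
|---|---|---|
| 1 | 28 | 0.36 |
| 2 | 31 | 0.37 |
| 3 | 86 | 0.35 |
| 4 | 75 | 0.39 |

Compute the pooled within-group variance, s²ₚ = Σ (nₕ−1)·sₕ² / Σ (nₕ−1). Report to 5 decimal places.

0.13553

1: (28−1)·0.36² = 27·0.1296 = 3.4992
2: (31−1)·0.37² = 30·0.1369 = 4.107
3: (86−1)·0.35² = 85·0.1225 = 10.4125
4: (75−1)·0.39² = 74·0.1521 = 11.2554
Numerator = 29.2741; denominator = Σ(nₕ−1) = 216.
s²ₚ = 29.2741/216 = 0.1355282... → 0.13553.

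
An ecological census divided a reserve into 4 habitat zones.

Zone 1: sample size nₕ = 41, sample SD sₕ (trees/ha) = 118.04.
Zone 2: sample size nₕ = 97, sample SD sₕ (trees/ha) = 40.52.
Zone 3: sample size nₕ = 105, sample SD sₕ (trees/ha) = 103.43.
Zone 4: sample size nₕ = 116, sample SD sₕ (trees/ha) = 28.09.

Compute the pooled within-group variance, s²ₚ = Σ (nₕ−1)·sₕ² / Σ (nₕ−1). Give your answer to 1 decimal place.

1: (41−1)·118.04² = 40·13933.4416 = 557337.664
2: (97−1)·40.52² = 96·1641.8704 = 157619.5584
3: (105−1)·103.43² = 104·10697.7649 = 1112567.5496
4: (116−1)·28.09² = 115·789.0481 = 90740.5315
Numerator = 1918265.3035; denominator = Σ(nₕ−1) = 355.
s²ₚ = 1918265.3035/355 = 5403.564... → 5403.6.

5403.6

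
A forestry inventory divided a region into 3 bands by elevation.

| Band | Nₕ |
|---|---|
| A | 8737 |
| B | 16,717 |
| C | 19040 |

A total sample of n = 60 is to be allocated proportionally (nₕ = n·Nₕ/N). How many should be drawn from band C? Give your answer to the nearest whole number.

Share of band C = 19040/44494 = 0.42792.
Allocate 60 × 0.42792 = 25.675... → 26.

26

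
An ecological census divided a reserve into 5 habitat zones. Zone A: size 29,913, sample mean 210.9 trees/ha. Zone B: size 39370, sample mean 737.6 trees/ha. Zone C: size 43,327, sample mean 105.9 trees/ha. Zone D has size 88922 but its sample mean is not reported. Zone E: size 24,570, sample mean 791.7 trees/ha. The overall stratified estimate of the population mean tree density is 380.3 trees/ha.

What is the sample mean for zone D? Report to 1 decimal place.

Σ Nₕx̄ₕ = N·μ, so 88922·x̄_D = 226102·380.3 − (29913·210.9 + 39370·737.6 + 43327·105.9 + 24570·791.7).
= 85986590.6 − 59388362 = 26598228.6.
x̄_D = 26598228.6 / 88922 = 299.119... → 299.1.

299.1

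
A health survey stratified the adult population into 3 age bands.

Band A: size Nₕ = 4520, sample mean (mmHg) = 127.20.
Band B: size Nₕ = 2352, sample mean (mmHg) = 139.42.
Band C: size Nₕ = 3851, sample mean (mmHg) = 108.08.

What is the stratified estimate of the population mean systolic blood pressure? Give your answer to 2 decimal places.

x̄_st = (Σ Nₕx̄ₕ) / (Σ Nₕ) = (4520·127.20 + 2352·139.42 + 3851·108.08) / 10723
= 1319075.92 / 10723 = 123.0137... → 123.01.

123.01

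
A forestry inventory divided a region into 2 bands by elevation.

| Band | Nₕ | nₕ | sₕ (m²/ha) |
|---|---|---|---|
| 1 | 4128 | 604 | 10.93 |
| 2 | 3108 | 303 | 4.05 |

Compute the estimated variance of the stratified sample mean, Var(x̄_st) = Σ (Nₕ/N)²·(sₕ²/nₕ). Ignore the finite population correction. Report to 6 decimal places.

N = 7236; Wₕ = Nₕ/N.
band 1: (4128/7236)²·10.93²/604 = 0.064370317
band 2: (3108/7236)²·4.05²/303 = 0.009986937
Sum = 0.074357254 → 0.074357.

0.074357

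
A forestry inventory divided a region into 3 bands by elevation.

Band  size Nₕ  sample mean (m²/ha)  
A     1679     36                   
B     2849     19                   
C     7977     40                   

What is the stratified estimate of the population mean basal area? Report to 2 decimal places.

34.68

N = 12505; weights Wₕ = Nₕ/N = (0.1343, 0.2278, 0.6379).
x̄_st = Σ Wₕ·x̄ₕ = 0.1343·36 + 0.2278·19 + 0.6379·40 ≈ 34.6785...
→ 34.68.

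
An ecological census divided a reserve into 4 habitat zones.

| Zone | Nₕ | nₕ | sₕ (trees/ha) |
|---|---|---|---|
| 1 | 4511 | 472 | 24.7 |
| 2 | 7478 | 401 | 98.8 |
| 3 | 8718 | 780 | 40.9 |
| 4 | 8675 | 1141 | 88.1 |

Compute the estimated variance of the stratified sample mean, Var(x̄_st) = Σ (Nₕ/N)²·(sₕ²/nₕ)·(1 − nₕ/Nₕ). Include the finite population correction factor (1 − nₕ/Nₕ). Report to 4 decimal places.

N = 29382; Wₕ = Nₕ/N.
zone 1: (4511/29382)²·24.7²/472·(1 − 472/4511) = 0.0272795
zone 2: (7478/29382)²·98.8²/401·(1 − 401/7478) = 1.4922496
zone 3: (8718/29382)²·40.9²/780·(1 − 780/8718) = 0.1719164
zone 4: (8675/29382)²·88.1²/1141·(1 − 1141/8675) = 0.5149897
Sum = 2.2064351 → 2.2064.

2.2064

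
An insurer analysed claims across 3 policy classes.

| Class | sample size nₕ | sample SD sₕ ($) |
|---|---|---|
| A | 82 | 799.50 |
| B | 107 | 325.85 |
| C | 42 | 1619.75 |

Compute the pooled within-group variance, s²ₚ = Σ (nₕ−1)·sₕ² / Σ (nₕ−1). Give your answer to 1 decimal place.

748233.8

Degrees of freedom: 81 + 106 + 41 = 228.
Σ(nₕ−1)sₕ² = 81·639200.25 + 106·106178.2225 + 41·2623590.0625 = 170597304.3975.
s²ₚ = 170597304.3975 / 228 = 748233.791... → 748233.8.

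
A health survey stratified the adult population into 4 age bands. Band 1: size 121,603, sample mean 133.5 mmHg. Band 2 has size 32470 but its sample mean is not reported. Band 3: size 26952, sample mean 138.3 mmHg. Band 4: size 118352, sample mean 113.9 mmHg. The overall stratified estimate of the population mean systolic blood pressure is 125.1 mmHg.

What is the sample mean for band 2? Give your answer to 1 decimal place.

123.5

N = 121603 + 32470 + 26952 + 118352 = 299377.
Overall total = μ·N = 125.1·299377 = 37452062.7.
Subtract the known strata: 121603·133.5 + 26952·138.3 + 118352·113.9 = 33441754.9.
Remaining total for band 2: 37452062.7 − 33441754.9 = 4010307.8.
Divide by its size: 4010307.8 / 32470 = 123.508... → 123.5.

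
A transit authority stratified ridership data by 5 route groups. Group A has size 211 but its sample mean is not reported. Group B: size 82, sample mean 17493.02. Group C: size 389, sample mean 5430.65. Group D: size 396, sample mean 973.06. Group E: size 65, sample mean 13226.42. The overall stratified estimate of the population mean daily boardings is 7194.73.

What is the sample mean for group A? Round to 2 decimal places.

Σ Nₕx̄ₕ = N·μ, so 211·x̄_A = 1143·7194.73 − (82·17493.02 + 389·5430.65 + 396·973.06 + 65·13226.42).
= 8223576.39 − 4791999.55 = 3431576.84.
x̄_A = 3431576.84 / 211 = 16263.3973... → 16263.40.

16263.40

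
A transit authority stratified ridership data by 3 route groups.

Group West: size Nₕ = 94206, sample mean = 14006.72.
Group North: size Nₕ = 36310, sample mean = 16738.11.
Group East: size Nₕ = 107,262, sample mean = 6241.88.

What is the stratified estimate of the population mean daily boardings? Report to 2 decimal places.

N = 237778; weights Wₕ = Nₕ/N = (0.3962, 0.1527, 0.4511).
x̄_st = Σ Wₕ·x̄ₕ = 0.3962·14006.72 + 0.1527·16738.11 + 0.4511·6241.88 ≈ 10921.0876...
→ 10921.09.

10921.09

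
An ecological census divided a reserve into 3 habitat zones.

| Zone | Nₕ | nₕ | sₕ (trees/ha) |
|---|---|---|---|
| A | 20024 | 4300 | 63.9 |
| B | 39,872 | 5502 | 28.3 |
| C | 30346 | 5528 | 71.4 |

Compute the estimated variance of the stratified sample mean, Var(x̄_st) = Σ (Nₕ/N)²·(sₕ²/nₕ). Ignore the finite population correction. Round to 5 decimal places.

N = 90242. Term for each stratum: Wₕ²sₕ²/nₕ.
Var(x̄_st) = 0.04675386 + 0.02841652 + 0.10428309 = 0.17945347 → 0.17945.

0.17945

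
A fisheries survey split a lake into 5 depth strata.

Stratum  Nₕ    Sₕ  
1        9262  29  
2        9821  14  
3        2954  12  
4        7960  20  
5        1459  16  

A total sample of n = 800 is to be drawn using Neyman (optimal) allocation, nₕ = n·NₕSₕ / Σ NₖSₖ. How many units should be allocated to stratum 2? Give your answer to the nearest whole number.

176

Σ NₕSₕ = 9262·29 + 9821·14 + 2954·12 + 7960·20 + 1459·16 = 624084.
Share for 2: 137494/624084 = 0.22031.
n_2 = 800 × 0.22031 = 176.251... → 176.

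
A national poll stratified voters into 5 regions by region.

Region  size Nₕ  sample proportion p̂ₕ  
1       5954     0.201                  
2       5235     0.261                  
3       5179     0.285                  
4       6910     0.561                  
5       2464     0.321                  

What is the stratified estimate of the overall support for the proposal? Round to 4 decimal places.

N = 5954 + 5235 + 5179 + 6910 + 2464 = 25742.
Overall proportion = Σ (Nₕ/N)·p̂ₕ.
Σ Nₕp̂ₕ = 1196.754 + 1366.335 + 1476.015 + 3876.51 + 790.944 = 8706.558.
8706.558 / 25742 = 0.338224... → 0.3382.

0.3382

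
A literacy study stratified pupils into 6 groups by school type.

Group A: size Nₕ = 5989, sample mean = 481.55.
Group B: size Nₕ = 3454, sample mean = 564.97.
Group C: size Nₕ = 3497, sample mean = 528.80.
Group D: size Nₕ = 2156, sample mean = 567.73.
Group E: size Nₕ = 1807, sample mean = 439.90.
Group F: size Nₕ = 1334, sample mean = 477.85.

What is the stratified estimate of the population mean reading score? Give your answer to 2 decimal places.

512.20

x̄_st = (Σ Nₕx̄ₕ) / (Σ Nₕ) = (5989·481.55 + 3454·564.97 + 3497·528.80 + 2156·567.73 + 1807·439.90 + 1334·477.85) / 18237
= 9341000.01 / 18237 = 512.2005... → 512.20.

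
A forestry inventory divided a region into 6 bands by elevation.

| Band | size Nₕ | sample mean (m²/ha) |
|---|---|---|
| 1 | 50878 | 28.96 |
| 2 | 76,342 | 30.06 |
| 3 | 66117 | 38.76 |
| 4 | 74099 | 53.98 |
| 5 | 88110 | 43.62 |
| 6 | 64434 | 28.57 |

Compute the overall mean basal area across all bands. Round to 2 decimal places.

N = 50878 + 76342 + 66117 + 74099 + 88110 + 64434 = 419980.
The stratified mean weights each stratum mean by its population share Nₕ/N.
Σ Nₕx̄ₕ = 50878·28.96 + 76342·30.06 + 66117·38.76 + 74099·53.98 + 88110·43.62 + 64434·28.57 = 1473426.88 + 2294840.52 + 2562694.92 + 3999864.02 + 3843358.2 + 1840879.38 = 16015063.92.
Divide by N: 16015063.92 / 419980 = 38.1329... → 38.13.

38.13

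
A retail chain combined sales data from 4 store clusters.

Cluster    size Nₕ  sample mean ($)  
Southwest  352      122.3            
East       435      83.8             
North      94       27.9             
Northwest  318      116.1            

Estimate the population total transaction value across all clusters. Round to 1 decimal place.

119045.0

Southwest: 352·122.3 = 43049.6
East: 435·83.8 = 36453
North: 94·27.9 = 2622.6
Northwest: 318·116.1 = 36919.8
τ̂ = Σ Nₕx̄ₕ = 119045.0.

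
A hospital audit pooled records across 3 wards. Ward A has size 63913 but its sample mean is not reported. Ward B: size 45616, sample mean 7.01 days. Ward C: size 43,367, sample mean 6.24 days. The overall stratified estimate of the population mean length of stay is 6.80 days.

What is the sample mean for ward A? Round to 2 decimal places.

Σ Nₕx̄ₕ = N·μ, so 63913·x̄_A = 152896·6.80 − (45616·7.01 + 43367·6.24).
= 1039692.8 − 590378.24 = 449314.56.
x̄_A = 449314.56 / 63913 = 7.0301... → 7.03.

7.03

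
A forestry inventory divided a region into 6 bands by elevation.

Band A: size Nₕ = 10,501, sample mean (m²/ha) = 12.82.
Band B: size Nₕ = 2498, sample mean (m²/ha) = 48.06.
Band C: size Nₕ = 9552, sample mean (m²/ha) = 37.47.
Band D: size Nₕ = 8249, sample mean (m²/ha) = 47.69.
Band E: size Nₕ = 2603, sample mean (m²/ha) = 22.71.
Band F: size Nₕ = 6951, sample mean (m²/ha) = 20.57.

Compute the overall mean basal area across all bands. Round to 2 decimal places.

N = 40354; weights Wₕ = Nₕ/N = (0.2602, 0.0619, 0.2367, 0.2044, 0.0645, 0.1723).
x̄_st = Σ Wₕ·x̄ₕ = 0.2602·12.82 + 0.0619·48.06 + 0.2367·37.47 + 0.2044·47.69 + 0.0645·22.71 + 0.1723·20.57 ≈ 29.9371...
→ 29.94.

29.94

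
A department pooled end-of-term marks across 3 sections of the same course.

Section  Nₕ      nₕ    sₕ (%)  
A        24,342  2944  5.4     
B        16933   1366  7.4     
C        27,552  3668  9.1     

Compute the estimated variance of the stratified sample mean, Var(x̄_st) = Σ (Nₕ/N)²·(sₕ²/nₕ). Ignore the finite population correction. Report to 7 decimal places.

0.0072831

N = 68827. Term for each stratum: Wₕ²sₕ²/nₕ.
Var(x̄_st) = 0.0012389237 + 0.0024264027 + 0.0036177790 = 0.0072831054 → 0.0072831.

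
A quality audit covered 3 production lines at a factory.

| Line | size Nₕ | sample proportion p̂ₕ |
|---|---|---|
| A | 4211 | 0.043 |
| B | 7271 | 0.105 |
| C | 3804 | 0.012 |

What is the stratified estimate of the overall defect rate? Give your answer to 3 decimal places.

N = 4211 + 7271 + 3804 = 15286.
Overall proportion = Σ (Nₕ/N)·p̂ₕ.
Σ Nₕp̂ₕ = 181.073 + 763.455 + 45.648 = 990.176.
990.176 / 15286 = 0.06478... → 0.065.

0.065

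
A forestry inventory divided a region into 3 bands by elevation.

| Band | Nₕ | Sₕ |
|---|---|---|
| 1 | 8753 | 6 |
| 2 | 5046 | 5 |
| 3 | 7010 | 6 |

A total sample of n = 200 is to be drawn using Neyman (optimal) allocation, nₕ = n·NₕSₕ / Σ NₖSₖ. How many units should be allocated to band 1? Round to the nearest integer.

88

Σ NₕSₕ = 8753·6 + 5046·5 + 7010·6 = 119808.
Share for 1: 52518/119808 = 0.43835.
n_1 = 200 × 0.43835 = 87.670... → 88.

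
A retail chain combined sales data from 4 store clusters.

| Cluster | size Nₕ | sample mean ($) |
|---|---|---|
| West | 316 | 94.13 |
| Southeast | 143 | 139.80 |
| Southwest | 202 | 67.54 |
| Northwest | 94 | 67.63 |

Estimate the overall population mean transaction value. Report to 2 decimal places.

92.37

N = 316 + 143 + 202 + 94 = 755.
Overall mean = Σ (Nₕ/N)·x̄ₕ — weight by population share, not a simple average.
Σ Nₕx̄ₕ = 316·94.13 + 143·139.80 + 202·67.54 + 94·67.63 = 29745.08 + 19991.4 + 13643.08 + 6357.22 = 69736.78.
Divide by N: 69736.78 / 755 = 92.3666... → 92.37.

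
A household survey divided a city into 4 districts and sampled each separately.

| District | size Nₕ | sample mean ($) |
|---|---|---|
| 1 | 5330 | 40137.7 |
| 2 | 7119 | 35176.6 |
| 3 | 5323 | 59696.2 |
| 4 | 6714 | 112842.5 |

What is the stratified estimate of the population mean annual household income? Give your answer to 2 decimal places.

62882.61

N = 5330 + 7119 + 5323 + 6714 = 24486.
Overall mean = Σ (Nₕ/N)·x̄ₕ — weight by population share, not a simple average.
Σ Nₕx̄ₕ = 5330·40137.7 + 7119·35176.6 + 5323·59696.2 + 6714·112842.5 = 213933941 + 250422215.4 + 317762872.6 + 757624545 = 1539743574.
Divide by N: 1539743574 / 24486 = 62882.6094... → 62882.61.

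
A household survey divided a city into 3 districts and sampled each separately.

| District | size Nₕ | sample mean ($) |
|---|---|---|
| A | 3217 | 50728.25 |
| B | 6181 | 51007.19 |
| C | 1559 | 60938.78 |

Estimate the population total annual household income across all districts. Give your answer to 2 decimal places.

Population total = Σ Nₕ·x̄ₕ (each stratum's size times its mean).
3217·50728.25 + 6181·51007.19 + 1559·60938.78 = 163192780.25 + 315275441.39 + 95003558.02 = 573471779.66.

573471779.66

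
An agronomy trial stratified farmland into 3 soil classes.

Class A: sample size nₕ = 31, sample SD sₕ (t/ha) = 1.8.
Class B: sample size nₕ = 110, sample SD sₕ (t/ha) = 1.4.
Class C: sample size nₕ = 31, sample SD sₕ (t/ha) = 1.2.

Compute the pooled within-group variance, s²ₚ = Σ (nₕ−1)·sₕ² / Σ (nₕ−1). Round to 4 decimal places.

Degrees of freedom: 30 + 109 + 30 = 169.
Σ(nₕ−1)sₕ² = 30·3.24 + 109·1.96 + 30·1.44 = 354.04.
s²ₚ = 354.04 / 169 = 2.094911... → 2.0949.

2.0949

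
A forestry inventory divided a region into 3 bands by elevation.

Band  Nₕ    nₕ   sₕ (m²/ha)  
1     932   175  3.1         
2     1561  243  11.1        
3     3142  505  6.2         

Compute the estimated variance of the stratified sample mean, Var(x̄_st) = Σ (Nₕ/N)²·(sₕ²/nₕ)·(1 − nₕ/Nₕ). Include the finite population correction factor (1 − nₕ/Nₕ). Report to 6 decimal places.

0.053935

N = 5635; Wₕ = Nₕ/N.
band 1: (932/5635)²·3.1²/175·(1 − 175/932) = 0.001220139
band 2: (1561/5635)²·11.1²/243·(1 − 243/1561) = 0.032852631
band 3: (3142/5635)²·6.2²/505·(1 − 505/3142) = 0.019861885
Sum = 0.053934655 → 0.053935.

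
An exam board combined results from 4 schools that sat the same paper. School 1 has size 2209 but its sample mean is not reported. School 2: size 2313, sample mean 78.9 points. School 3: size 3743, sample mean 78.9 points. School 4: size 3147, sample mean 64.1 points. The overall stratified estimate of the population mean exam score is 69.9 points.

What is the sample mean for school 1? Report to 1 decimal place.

53.5

N = 2209 + 2313 + 3743 + 3147 = 11412.
Overall total = μ·N = 69.9·11412 = 797698.8.
Subtract the known strata: 2313·78.9 + 3743·78.9 + 3147·64.1 = 679541.1.
Remaining total for school 1: 797698.8 − 679541.1 = 118157.7.
Divide by its size: 118157.7 / 2209 = 53.489... → 53.5.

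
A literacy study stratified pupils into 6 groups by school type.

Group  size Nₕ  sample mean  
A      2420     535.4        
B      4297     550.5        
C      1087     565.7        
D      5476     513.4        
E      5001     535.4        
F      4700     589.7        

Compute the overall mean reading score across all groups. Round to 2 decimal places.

545.52

x̄_st = (Σ Nₕx̄ₕ) / (Σ Nₕ) = (2420·535.4 + 4297·550.5 + 1087·565.7 + 5476·513.4 + 5001·535.4 + 4700·589.7) / 22981
= 12536586.2 / 22981 = 545.5196... → 545.52.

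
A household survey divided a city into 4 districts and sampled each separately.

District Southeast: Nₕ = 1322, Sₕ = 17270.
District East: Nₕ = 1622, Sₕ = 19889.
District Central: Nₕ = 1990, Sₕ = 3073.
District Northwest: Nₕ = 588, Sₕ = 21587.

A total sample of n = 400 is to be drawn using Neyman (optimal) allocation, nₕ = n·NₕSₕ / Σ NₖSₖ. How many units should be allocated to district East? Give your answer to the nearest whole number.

175

Σ NₕSₕ = 1322·17270 + 1622·19889 + 1990·3073 + 588·21587 = 73899324.
Share for East: 32259958/73899324 = 0.43654.
n_East = 400 × 0.43654 = 174.616... → 175.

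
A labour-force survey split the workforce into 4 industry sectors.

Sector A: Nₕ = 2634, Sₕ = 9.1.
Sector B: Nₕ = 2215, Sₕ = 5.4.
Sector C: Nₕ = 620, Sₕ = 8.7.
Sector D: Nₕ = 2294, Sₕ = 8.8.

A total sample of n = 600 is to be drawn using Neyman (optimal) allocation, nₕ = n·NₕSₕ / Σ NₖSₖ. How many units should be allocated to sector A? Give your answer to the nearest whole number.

Σ NₕSₕ = 2634·9.1 + 2215·5.4 + 620·8.7 + 2294·8.8 = 61511.6.
Share for A: 23969.4/61511.6 = 0.38967.
n_A = 600 × 0.38967 = 233.804... → 234.

234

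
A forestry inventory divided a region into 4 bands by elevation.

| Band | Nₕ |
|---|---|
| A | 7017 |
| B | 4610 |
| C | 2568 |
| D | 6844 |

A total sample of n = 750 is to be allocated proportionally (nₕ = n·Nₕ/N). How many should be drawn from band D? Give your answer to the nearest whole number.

244

N = 7017 + 4610 + 2568 + 6844 = 21039.
n_D = 750·6844/21039 = 243.975... → 244.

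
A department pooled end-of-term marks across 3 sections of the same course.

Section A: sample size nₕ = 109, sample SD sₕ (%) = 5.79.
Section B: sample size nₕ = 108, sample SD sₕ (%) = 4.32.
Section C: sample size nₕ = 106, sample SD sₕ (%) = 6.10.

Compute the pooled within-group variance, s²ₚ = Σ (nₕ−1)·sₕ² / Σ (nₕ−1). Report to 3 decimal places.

29.764

A: (109−1)·5.79² = 108·33.5241 = 3620.6028
B: (108−1)·4.32² = 107·18.6624 = 1996.8768
C: (106−1)·6.10² = 105·37.21 = 3907.05
Numerator = 9524.5296; denominator = Σ(nₕ−1) = 320.
s²ₚ = 9524.5296/320 = 29.76416... → 29.764.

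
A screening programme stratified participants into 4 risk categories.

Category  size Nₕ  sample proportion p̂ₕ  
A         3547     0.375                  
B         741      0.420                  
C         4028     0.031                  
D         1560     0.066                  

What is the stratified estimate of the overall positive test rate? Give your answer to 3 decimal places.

Wₕ = Nₕ/N with N = 9876: 0.3592, 0.0750, 0.4079, 0.1580.
p̂_st = 0.3592·0.375 + 0.0750·0.420 + 0.4079·0.031 + 0.1580·0.066 ≈ 0.18926... → 0.189.

0.189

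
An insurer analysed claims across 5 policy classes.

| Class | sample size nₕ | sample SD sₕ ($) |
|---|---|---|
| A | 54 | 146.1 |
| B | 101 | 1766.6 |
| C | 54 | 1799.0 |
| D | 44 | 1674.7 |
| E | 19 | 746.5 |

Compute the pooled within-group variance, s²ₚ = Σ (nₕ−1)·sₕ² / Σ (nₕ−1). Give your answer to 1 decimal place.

A: (54−1)·146.1² = 53·21345.21 = 1131296.13
B: (101−1)·1766.6² = 100·3120875.56 = 312087556
C: (54−1)·1799.0² = 53·3236401 = 171529253
D: (44−1)·1674.7² = 43·2804620.09 = 120598663.87
E: (19−1)·746.5² = 18·557262.25 = 10030720.5
Numerator = 615377489.5; denominator = Σ(nₕ−1) = 267.
s²ₚ = 615377489.5/267 = 2304784.605... → 2304784.6.

2304784.6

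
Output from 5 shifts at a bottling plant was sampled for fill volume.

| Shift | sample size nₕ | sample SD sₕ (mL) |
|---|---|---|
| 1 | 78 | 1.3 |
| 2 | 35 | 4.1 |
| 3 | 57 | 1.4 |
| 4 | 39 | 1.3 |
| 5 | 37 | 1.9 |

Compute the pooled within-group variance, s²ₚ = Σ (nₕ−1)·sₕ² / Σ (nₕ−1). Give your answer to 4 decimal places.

1: (78−1)·1.3² = 77·1.69 = 130.13
2: (35−1)·4.1² = 34·16.81 = 571.54
3: (57−1)·1.4² = 56·1.96 = 109.76
4: (39−1)·1.3² = 38·1.69 = 64.22
5: (37−1)·1.9² = 36·3.61 = 129.96
Numerator = 1005.61; denominator = Σ(nₕ−1) = 241.
s²ₚ = 1005.61/241 = 4.172656... → 4.1727.

4.1727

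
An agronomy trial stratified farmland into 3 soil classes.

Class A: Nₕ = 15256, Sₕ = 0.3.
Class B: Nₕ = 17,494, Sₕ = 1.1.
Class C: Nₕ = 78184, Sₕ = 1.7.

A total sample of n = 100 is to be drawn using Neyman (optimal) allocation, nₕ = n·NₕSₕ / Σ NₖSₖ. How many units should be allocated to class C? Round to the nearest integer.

85

A: NₕSₕ = 15256·0.3 = 4576.8
B: NₕSₕ = 17494·1.1 = 19243.4
C: NₕSₕ = 78184·1.7 = 132912.8
Σ NₕSₕ = 156733.
n_C = 100·132912.8/156733 = 84.802... → 85.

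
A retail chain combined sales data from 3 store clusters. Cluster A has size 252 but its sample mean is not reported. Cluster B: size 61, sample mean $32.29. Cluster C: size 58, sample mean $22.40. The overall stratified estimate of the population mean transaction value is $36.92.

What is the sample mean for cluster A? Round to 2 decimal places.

41.38

N = 252 + 61 + 58 = 371.
Overall total = μ·N = 36.92·371 = 13697.32.
Subtract the known strata: 61·32.29 + 58·22.40 = 3268.89.
Remaining total for cluster A: 13697.32 − 3268.89 = 10428.43.
Divide by its size: 10428.43 / 252 = 41.3827... → 41.38.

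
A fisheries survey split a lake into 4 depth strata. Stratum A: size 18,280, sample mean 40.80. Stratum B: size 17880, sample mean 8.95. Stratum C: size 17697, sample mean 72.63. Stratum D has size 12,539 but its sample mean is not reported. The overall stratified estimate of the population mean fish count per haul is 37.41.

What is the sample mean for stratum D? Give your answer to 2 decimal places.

N = 18280 + 17880 + 17697 + 12539 = 66396.
Overall total = μ·N = 37.41·66396 = 2483874.36.
Subtract the known strata: 18280·40.80 + 17880·8.95 + 17697·72.63 = 2191183.11.
Remaining total for stratum D: 2483874.36 − 2191183.11 = 292691.25.
Divide by its size: 292691.25 / 12539 = 23.3425... → 23.34.

23.34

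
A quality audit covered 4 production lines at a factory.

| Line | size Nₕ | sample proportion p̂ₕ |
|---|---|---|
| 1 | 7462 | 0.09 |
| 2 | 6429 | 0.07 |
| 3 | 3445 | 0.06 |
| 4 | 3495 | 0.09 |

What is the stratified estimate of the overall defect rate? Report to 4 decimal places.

0.0789

N = 7462 + 6429 + 3445 + 3495 = 20831.
Overall proportion = Σ (Nₕ/N)·p̂ₕ.
Σ Nₕp̂ₕ = 671.58 + 450.03 + 206.7 + 314.55 = 1642.86.
1642.86 / 20831 = 0.078866... → 0.0789.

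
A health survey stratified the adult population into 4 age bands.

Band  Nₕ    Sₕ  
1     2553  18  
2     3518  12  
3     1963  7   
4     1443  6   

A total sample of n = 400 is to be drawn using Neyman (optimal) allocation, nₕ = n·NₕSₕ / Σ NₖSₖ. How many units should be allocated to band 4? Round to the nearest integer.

31

1: NₕSₕ = 2553·18 = 45954
2: NₕSₕ = 3518·12 = 42216
3: NₕSₕ = 1963·7 = 13741
4: NₕSₕ = 1443·6 = 8658
Σ NₕSₕ = 110569.
n_4 = 400·8658/110569 = 31.322... → 31.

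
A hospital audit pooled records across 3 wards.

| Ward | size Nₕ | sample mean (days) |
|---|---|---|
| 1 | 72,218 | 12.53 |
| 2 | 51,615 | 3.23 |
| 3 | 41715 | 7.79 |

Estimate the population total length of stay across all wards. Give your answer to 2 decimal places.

1396567.84

Estimate total by summing Nₕ·x̄ₕ over strata.
72218·12.53 + 51615·3.23 + 41715·7.79 = 904891.54 + 166716.45 + 324959.85 = 1396567.84.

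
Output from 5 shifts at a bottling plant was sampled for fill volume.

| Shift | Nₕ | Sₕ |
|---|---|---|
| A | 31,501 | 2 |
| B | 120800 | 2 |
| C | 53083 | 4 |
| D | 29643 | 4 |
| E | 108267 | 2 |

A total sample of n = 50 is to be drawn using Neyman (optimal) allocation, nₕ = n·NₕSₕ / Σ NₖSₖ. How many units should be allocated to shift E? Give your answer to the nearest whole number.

Σ NₕSₕ = 31501·2 + 120800·2 + 53083·4 + 29643·4 + 108267·2 = 852040.
Share for E: 216534/852040 = 0.25414.
n_E = 50 × 0.25414 = 12.707... → 13.

13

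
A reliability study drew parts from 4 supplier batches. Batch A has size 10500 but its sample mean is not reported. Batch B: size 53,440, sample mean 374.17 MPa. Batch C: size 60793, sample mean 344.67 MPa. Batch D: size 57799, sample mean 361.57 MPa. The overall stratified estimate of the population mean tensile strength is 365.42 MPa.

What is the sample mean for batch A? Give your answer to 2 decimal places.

Σ Nₕx̄ₕ = N·μ, so 10500·x̄_A = 182532·365.42 − (53440·374.17 + 60793·344.67 + 57799·361.57).
= 66700843.44 − 61847552.54 = 4853290.9.
x̄_A = 4853290.9 / 10500 = 462.2182... → 462.22.

462.22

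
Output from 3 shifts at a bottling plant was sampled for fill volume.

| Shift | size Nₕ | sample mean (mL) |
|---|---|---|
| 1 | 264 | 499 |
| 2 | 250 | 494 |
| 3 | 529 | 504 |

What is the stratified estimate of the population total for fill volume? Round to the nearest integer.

521852

Estimate total by summing Nₕ·x̄ₕ over strata.
264·499 + 250·494 + 529·504 = 131736 + 123500 + 266616 = 521852.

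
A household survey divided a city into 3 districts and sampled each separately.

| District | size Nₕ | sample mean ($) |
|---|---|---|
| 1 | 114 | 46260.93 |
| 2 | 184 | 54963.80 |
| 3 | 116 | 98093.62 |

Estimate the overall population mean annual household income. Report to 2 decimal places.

64652.04

x̄_st = (Σ Nₕx̄ₕ) / (Σ Nₕ) = (114·46260.93 + 184·54963.80 + 116·98093.62) / 414
= 26765945.14 / 414 = 64652.0414... → 64652.04.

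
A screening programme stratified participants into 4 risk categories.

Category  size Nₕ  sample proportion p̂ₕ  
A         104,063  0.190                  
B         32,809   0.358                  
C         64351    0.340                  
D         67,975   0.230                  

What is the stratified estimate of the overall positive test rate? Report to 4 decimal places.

0.2564

N = 104063 + 32809 + 64351 + 67975 = 269198.
Overall proportion = Σ (Nₕ/N)·p̂ₕ.
Σ Nₕp̂ₕ = 19771.97 + 11745.622 + 21879.34 + 15634.25 = 69031.182.
69031.182 / 269198 = 0.256433... → 0.2564.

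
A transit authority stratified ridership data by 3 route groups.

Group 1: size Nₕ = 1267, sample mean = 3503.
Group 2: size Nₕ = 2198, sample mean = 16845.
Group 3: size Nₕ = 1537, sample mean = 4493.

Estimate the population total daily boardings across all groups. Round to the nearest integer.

48369352

Estimate total by summing Nₕ·x̄ₕ over strata.
1267·3503 + 2198·16845 + 1537·4493 = 4438301 + 37025310 + 6905741 = 48369352.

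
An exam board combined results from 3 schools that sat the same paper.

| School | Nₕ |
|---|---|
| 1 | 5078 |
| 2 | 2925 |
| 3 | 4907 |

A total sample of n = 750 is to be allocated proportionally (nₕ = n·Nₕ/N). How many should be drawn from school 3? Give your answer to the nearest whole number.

N = 5078 + 2925 + 4907 = 12910.
n_3 = 750·4907/12910 = 285.070... → 285.

285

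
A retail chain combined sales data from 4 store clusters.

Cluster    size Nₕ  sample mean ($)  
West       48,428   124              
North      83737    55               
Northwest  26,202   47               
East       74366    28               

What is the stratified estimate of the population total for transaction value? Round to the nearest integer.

Population total = Σ Nₕ·x̄ₕ (each stratum's size times its mean).
48428·124 + 83737·55 + 26202·47 + 74366·28 = 6005072 + 4605535 + 1231494 + 2082248 = 13924349.

13924349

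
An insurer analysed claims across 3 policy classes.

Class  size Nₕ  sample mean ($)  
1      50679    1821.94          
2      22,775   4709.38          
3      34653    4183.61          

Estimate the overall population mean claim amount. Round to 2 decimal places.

N = 50679 + 22775 + 34653 = 108107.
Overall mean = Σ (Nₕ/N)·x̄ₕ — weight by population share, not a simple average.
Σ Nₕx̄ₕ = 50679·1821.94 + 22775·4709.38 + 34653·4183.61 = 92334097.26 + 107256129.5 + 144974637.33 = 344564864.09.
Divide by N: 344564864.09 / 108107 = 3187.2577... → 3187.26.

3187.26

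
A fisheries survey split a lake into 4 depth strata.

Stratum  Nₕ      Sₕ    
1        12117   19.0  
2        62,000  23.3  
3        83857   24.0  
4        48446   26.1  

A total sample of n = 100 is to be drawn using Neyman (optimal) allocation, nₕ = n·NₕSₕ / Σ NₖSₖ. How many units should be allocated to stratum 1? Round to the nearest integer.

1: NₕSₕ = 12117·19.0 = 230223
2: NₕSₕ = 62000·23.3 = 1444600
3: NₕSₕ = 83857·24.0 = 2012568
4: NₕSₕ = 48446·26.1 = 1264440.6
Σ NₕSₕ = 4951831.6.
n_1 = 100·230223/4951831.6 = 4.649... → 5.

5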